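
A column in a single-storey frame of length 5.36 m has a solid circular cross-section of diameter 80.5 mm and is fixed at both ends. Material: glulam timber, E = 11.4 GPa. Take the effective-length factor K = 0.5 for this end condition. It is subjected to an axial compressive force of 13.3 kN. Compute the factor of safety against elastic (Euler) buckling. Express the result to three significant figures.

n ≈ 2.43

I = πd⁴/64 = π×80.5⁴/64 = 2.061×10^6 mm⁴
I = 2.061×10^6 mm⁴ = 2.061×10^-6 m⁴
Effective length L_e = K·L = 0.5 × 5.36 = 2.680 m
P_cr = π²EI / L_e² = π² × 11.4×10⁹ × 2.061×10^-6 / 2.680² = 3.229×10^4 N
Factor of safety n = P_cr / P = 32.292 / 13.3 = 2.43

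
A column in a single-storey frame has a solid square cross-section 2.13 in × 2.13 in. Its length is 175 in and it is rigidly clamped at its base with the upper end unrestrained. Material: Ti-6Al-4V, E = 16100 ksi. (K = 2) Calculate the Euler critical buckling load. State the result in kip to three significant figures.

I = a⁴/12 = 2.13⁴/12 = 1.715 in⁴
Effective length L_e = K·L = 2 × 175 = 350.0 in
P_cr = π²EI / L_e² = π² × 16100×10³ × 1.715 / 350.0² = 2.225×10^3 lb

P_cr ≈ 2.22 kip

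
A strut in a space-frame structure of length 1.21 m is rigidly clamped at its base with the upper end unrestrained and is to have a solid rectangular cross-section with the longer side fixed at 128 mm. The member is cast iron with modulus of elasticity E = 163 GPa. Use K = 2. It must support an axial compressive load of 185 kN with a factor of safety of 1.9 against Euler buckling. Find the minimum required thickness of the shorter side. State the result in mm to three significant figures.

Required P_cr = n·P = 1.9 × 185 = 351.5 kN
L_e = K·L = 2 × 1.21 = 2.420 m
Required I = P_cr·L_e²/(π²E) = 3.515×10^5 × 2.420² / (π² × 1.63×10^11) = 1.280×10^-6 m⁴
I_req = 1.280×10^6 mm⁴
Rectangle, weak axis: I_min = h·b³/12 with h = 128 mm fixed  ⇒  b = (12I/h)^(1/3) = 49.3 mm

b ≈ 49.3 mm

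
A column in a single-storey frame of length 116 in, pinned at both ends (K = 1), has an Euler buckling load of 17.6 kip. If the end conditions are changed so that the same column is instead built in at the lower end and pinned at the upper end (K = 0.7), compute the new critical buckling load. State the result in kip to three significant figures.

P_cr ∝ 1/K², so P_cr,new = P_cr,old × (K_old/K_new)² = 17.6 × (1/0.7)²
= 17.6 × 2.041 = 35.9 kip

P_cr ≈ 35.9 kip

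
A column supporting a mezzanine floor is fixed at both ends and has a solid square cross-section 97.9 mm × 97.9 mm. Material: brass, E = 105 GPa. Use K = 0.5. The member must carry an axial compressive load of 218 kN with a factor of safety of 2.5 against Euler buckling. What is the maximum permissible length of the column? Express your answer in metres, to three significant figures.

I = a⁴/12 = 97.9⁴/12 = 7.655×10^6 mm⁴
I = 7.655×10^-6 m⁴
Required critical load P_cr = n·P = 2.5 × 218 = 545.0 kN = 5.450×10^5 N
From P_cr = π²EI/(K·L)²:  L = (1/K)·√(π²EI/P_cr) = (1/0.5)·√(π²×1.05×10^11×7.655×10^-6/5.450×10^5)
L = 7.63 m

L_max ≈ 7.63 m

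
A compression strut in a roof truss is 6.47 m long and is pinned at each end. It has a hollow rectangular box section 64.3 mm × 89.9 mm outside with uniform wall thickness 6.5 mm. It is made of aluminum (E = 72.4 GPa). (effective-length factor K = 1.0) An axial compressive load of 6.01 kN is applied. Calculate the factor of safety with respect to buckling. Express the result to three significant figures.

Inner dimensions: h_i = 89.9 − 2×6.5 = 76.90 mm, b_i = 64.3 − 2×6.5 = 51.30 mm
Weak-axis I_min = (h_o·b_o³ − h_i·b_i³)/12 with b_o = 64.3, b_i = 51.30 mm (shorter outer/inner sides).
I_min = (89.9×64.3³ − 76.90×51.30³)/12 = 1.126×10^6 mm⁴
I = 1.126×10^6 mm⁴ = 1.126×10^-6 m⁴
Effective length L_e = K·L = 1 × 6.47 = 6.470 m
P_cr = π²EI / L_e² = π² × 72.4×10⁹ × 1.126×10^-6 / 6.470² = 1.923×10^4 N
Factor of safety n = P_cr / P = 19.229 / 6.01 = 3.20

n ≈ 3.20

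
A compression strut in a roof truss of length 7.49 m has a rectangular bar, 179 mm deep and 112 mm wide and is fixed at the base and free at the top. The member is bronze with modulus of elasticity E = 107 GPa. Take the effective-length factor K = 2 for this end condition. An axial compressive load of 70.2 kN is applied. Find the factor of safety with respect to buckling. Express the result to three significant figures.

n ≈ 1.40

Buckling occurs about the weak axis: I_min = h·b³/12 with b = 112 mm (the shorter side).
I_min = 179×112³/12 = 2.096×10^7 mm⁴
I = 2.096×10^7 mm⁴ = 2.096×10^-5 m⁴
Effective length L_e = K·L = 2 × 7.49 = 14.98 m
P_cr = π²EI / L_e² = π² × 107×10⁹ × 2.096×10^-5 / 14.98² = 9.862×10^4 N
Factor of safety n = P_cr / P = 98.625 / 70.2 = 1.40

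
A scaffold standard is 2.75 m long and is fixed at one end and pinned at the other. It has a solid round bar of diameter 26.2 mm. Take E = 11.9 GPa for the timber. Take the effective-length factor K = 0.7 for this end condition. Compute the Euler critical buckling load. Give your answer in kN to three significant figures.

P_cr ≈ 0.733 kN

I = πd⁴/64 = π×26.2⁴/64 = 2.313×10^4 mm⁴
I = 2.313×10^4 mm⁴ = 2.313×10^-8 m⁴
Effective length L_e = K·L = 0.7 × 2.75 = 1.925 m
P_cr = π²EI / L_e² = π² × 11.9×10⁹ × 2.313×10^-8 / 1.925² = 733.1 N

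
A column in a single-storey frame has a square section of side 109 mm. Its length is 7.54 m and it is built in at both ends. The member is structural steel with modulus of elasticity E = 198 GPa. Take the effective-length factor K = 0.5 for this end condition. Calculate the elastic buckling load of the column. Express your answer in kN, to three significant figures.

P_cr ≈ 1620 kN

I = a⁴/12 = 109⁴/12 = 1.176×10^7 mm⁴
I = 1.176×10^7 mm⁴ = 1.176×10^-5 m⁴
Effective length L_e = K·L = 0.5 × 7.54 = 3.770 m
P_cr = π²EI / L_e² = π² × 198×10⁹ × 1.176×10^-5 / 3.770² = 1.617×10^6 N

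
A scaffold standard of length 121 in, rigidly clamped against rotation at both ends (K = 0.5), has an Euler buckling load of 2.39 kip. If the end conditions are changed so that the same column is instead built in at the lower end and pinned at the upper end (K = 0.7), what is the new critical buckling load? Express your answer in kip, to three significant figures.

P_cr ∝ 1/K², so P_cr,new = P_cr,old × (K_old/K_new)² = 2.39 × (0.5/0.7)²
= 2.39 × 0.5102 = 1.22 kip

P_cr ≈ 1.22 kip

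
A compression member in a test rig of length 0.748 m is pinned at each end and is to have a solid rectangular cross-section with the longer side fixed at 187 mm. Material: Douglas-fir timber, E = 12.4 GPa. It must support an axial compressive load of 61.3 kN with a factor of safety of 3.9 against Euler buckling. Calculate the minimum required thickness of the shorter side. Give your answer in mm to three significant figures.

Required P_cr = n·P = 3.9 × 61.3 = 239.1 kN
L_e = K·L = 1 × 0.748 = 0.7480 m
Required I = P_cr·L_e²/(π²E) = 2.391×10^5 × 0.7480² / (π² × 1.24×10^10) = 1.093×10^-6 m⁴
I_req = 1.093×10^6 mm⁴
Rectangle, weak axis: I_min = h·b³/12 with h = 187 mm fixed  ⇒  b = (12I/h)^(1/3) = 41.2 mm

b ≈ 41.2 mm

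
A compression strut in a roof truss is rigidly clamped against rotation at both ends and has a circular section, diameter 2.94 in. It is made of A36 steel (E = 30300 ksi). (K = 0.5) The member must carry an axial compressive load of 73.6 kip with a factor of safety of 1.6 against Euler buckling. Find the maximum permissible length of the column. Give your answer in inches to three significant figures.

I = πd⁴/64 = π×2.94⁴/64 = 3.667 in⁴
Required critical load P_cr = n·P = 1.6 × 73.6 = 117.8 kip = 1.178×10^5 lb
From P_cr = π²EI/(K·L)²:  L = (1/K)·√(π²EI/P_cr) = (1/0.5)·√(π²×3.03×10^7×3.667/1.178×10^5)
L = 193 in

L_max ≈ 193 in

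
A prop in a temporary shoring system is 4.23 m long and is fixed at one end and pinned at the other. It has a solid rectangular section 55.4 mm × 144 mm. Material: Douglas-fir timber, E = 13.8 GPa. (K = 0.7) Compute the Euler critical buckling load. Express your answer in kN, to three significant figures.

P_cr ≈ 31.7 kN

Buckling occurs about the weak axis: I_min = h·b³/12 with b = 55.4 mm (the shorter side).
I_min = 144×55.4³/12 = 2.040×10^6 mm⁴
I = 2.040×10^6 mm⁴ = 2.040×10^-6 m⁴
Effective length L_e = K·L = 0.7 × 4.23 = 2.961 m
P_cr = π²EI / L_e² = π² × 13.8×10⁹ × 2.040×10^-6 / 2.961² = 3.170×10^4 N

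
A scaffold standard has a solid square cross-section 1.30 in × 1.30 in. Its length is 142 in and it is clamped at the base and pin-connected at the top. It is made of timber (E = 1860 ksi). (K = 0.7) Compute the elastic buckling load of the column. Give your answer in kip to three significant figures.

P_cr ≈ 0.442 kip

I = a⁴/12 = 1.30⁴/12 = 0.2380 in⁴
Effective length L_e = K·L = 0.7 × 142 = 99.40 in
P_cr = π²EI / L_e² = π² × 1860×10³ × 0.2380 / 99.40² = 442.2 lb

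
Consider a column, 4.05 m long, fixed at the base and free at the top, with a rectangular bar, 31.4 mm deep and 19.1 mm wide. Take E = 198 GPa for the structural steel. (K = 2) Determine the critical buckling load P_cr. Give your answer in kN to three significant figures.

Buckling occurs about the weak axis: I_min = h·b³/12 with b = 19.1 mm (the shorter side).
I_min = 31.4×19.1³/12 = 1.823×10^4 mm⁴
I = 1.823×10^4 mm⁴ = 1.823×10^-8 m⁴
Effective length L_e = K·L = 2 × 4.05 = 8.100 m
P_cr = π²EI / L_e² = π² × 198×10⁹ × 1.823×10^-8 / 8.100² = 543.1 N

P_cr ≈ 0.543 kN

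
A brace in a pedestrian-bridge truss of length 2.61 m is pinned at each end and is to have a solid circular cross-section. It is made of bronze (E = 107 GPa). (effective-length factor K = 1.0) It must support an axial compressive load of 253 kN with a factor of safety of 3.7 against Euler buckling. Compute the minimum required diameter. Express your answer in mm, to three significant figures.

Required P_cr = n·P = 3.7 × 253 = 936.1 kN
L_e = K·L = 1 × 2.61 = 2.610 m
Required I = P_cr·L_e²/(π²E) = 9.361×10^5 × 2.610² / (π² × 1.07×10^11) = 6.038×10^-6 m⁴
I_req = 6.038×10^6 mm⁴
Solid circle: I = πd⁴/64  ⇒  d = (64I/π)^(1/4) = (64×6.038×10^6/π)^(1/4) = 105 mm

d ≈ 105 mm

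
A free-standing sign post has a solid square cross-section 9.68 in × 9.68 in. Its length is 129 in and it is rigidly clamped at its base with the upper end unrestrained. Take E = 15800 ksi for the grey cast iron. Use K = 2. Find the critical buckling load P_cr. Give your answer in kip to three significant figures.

I = a⁴/12 = 9.68⁴/12 = 731.7 in⁴
Effective length L_e = K·L = 2 × 129 = 258.0 in
P_cr = π²EI / L_e² = π² × 15800×10³ × 731.7 / 258.0² = 1.714×10^6 lb

P_cr ≈ 1710 kip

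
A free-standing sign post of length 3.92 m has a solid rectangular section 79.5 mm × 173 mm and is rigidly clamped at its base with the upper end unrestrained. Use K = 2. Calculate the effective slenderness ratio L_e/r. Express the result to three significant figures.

For a rectangle r_min = b/√12 = 79.5/√12 = 22.95 mm
L_e = K·L = 2 × 3.92 m = 7.840 m = 7840.0 mm
λ = L_e / r_min = 7840.0 / 22.95 = 342

λ ≈ 342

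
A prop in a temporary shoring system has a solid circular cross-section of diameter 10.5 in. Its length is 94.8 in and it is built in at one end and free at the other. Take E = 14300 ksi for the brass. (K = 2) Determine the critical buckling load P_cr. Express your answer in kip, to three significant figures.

P_cr ≈ 2340 kip

I = πd⁴/64 = π×10.5⁴/64 = 596.7 in⁴
Effective length L_e = K·L = 2 × 94.8 = 189.6 in
P_cr = π²EI / L_e² = π² × 14300×10³ × 596.7 / 189.6² = 2.343×10^6 lb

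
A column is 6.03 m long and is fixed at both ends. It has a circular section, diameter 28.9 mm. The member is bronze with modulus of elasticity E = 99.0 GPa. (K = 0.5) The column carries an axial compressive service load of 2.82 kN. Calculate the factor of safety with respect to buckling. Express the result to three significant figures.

n ≈ 1.31

I = πd⁴/64 = π×28.9⁴/64 = 3.424×10^4 mm⁴
I = 3.424×10^4 mm⁴ = 3.424×10^-8 m⁴
Effective length L_e = K·L = 0.5 × 6.03 = 3.015 m
P_cr = π²EI / L_e² = π² × 99.0×10⁹ × 3.424×10^-8 / 3.015² = 3.681×10^3 N
Factor of safety n = P_cr / P = 3.6806 / 2.82 = 1.31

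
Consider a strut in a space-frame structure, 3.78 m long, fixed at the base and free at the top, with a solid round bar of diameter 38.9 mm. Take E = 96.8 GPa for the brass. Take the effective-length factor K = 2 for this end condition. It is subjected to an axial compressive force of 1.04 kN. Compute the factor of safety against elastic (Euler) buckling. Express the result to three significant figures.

I = πd⁴/64 = π×38.9⁴/64 = 1.124×10^5 mm⁴
I = 1.124×10^5 mm⁴ = 1.124×10^-7 m⁴
Effective length L_e = K·L = 2 × 3.78 = 7.560 m
P_cr = π²EI / L_e² = π² × 96.8×10⁹ × 1.124×10^-7 / 7.560² = 1.879×10^3 N
Factor of safety n = P_cr / P = 1.8789 / 1.04 = 1.81

n ≈ 1.81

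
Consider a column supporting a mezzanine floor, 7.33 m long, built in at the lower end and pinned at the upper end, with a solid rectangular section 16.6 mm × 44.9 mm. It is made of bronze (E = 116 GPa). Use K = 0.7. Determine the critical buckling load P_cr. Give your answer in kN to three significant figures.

Buckling occurs about the weak axis: I_min = h·b³/12 with b = 16.6 mm (the shorter side).
I_min = 44.9×16.6³/12 = 1.712×10^4 mm⁴
I = 1.712×10^4 mm⁴ = 1.712×10^-8 m⁴
Effective length L_e = K·L = 0.7 × 7.33 = 5.131 m
P_cr = π²EI / L_e² = π² × 116×10⁹ × 1.712×10^-8 / 5.131² = 744.3 N

P_cr ≈ 0.744 kN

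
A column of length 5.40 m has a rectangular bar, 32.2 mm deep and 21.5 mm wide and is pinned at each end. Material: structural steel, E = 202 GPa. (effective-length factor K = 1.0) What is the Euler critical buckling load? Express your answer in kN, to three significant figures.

Buckling occurs about the weak axis: I_min = h·b³/12 with b = 21.5 mm (the shorter side).
I_min = 32.2×21.5³/12 = 2.667×10^4 mm⁴
I = 2.667×10^4 mm⁴ = 2.667×10^-8 m⁴
Effective length L_e = K·L = 1 × 5.40 = 5.400 m
P_cr = π²EI / L_e² = π² × 202×10⁹ × 2.667×10^-8 / 5.400² = 1.823×10^3 N

P_cr ≈ 1.82 kN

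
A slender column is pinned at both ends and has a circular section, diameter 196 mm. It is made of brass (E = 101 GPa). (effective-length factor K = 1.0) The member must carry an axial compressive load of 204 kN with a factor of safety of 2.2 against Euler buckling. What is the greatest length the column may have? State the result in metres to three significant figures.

I = πd⁴/64 = π×196⁴/64 = 7.244×10^7 mm⁴
I = 7.244×10^-5 m⁴
Required critical load P_cr = n·P = 2.2 × 204 = 448.8 kN = 4.488×10^5 N
From P_cr = π²EI/(K·L)²:  L = (1/K)·√(π²EI/P_cr) = (1/1)·√(π²×1.01×10^11×7.244×10^-5/4.488×10^5)
L = 12.7 m

L_max ≈ 12.7 m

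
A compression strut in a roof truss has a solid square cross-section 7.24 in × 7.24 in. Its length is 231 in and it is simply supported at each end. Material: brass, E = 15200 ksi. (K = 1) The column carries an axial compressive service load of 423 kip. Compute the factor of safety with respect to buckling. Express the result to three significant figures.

n ≈ 1.52

I = a⁴/12 = 7.24⁴/12 = 229.0 in⁴
Effective length L_e = K·L = 1 × 231 = 231.0 in
P_cr = π²EI / L_e² = π² × 15200×10³ × 229.0 / 231.0² = 6.437×10^5 lb
Factor of safety n = P_cr / P = 643.71 / 423 = 1.52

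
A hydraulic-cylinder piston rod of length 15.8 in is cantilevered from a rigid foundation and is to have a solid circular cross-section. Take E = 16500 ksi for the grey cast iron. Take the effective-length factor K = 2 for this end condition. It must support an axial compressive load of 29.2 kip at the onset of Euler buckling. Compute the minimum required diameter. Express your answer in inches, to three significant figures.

L_e = K·L = 2 × 15.8 = 31.60 in
Required I = P_cr·L_e²/(π²E) = 2.920×10^4 × 31.60² / (π² × 1.65×10^7) = 0.1790 in⁴
Solid circle: I = πd⁴/64  ⇒  d = (64I/π)^(1/4) = (64×0.1790/π)^(1/4) = 1.38 in

d ≈ 1.38 in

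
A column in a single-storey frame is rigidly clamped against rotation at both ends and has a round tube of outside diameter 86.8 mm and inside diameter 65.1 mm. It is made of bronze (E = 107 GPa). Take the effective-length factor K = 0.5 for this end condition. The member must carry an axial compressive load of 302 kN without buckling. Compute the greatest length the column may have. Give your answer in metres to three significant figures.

d_o = 86.8 mm, d_i = 65.1 mm
I = π(d_o⁴ − d_i⁴)/64 = π(86.8⁴ − 65.10⁴)/64 = 1.905×10^6 mm⁴
I = 1.905×10^-6 m⁴
At the buckling limit P_cr = P = 3.020×10^5 N
From P_cr = π²EI/(K·L)²:  L = (1/K)·√(π²EI/P_cr) = (1/0.5)·√(π²×1.07×10^11×1.905×10^-6/3.020×10^5)
L = 5.16 m

L_max ≈ 5.16 m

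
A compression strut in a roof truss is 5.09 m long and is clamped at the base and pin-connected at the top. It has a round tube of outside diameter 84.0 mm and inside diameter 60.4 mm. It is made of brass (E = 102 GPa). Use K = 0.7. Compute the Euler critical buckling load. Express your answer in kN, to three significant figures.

d_o = 84.0 mm, d_i = 60.4 mm
I = π(d_o⁴ − d_i⁴)/64 = π(84.0⁴ − 60.40⁴)/64 = 1.791×10^6 mm⁴
I = 1.791×10^6 mm⁴ = 1.791×10^-6 m⁴
Effective length L_e = K·L = 0.7 × 5.09 = 3.563 m
P_cr = π²EI / L_e² = π² × 102×10⁹ × 1.791×10^-6 / 3.563² = 1.420×10^5 N

P_cr ≈ 142 kN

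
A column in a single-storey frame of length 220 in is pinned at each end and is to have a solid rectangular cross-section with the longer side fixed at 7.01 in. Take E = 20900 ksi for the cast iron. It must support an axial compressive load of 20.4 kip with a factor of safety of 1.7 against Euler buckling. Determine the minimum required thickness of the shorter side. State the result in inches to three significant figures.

Required P_cr = n·P = 1.7 × 20.4 = 34.68 kip
L_e = K·L = 1 × 220 = 220.0 in
Required I = P_cr·L_e²/(π²E) = 3.468×10^4 × 220.0² / (π² × 2.09×10^7) = 8.137 in⁴
Rectangle, weak axis: I_min = h·b³/12 with h = 7.01 in fixed  ⇒  b = (12I/h)^(1/3) = 2.41 in

b ≈ 2.41 in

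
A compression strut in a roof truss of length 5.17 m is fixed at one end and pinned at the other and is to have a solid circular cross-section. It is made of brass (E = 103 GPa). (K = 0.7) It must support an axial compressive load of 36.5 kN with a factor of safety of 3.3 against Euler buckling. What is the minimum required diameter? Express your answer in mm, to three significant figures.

d ≈ 75.0 mm

Required P_cr = n·P = 3.3 × 36.5 = 120.4 kN
L_e = K·L = 0.7 × 5.17 = 3.619 m
Required I = P_cr·L_e²/(π²E) = 1.204×10^5 × 3.619² / (π² × 1.03×10^11) = 1.552×10^-6 m⁴
I_req = 1.552×10^6 mm⁴
Solid circle: I = πd⁴/64  ⇒  d = (64I/π)^(1/4) = (64×1.552×10^6/π)^(1/4) = 75.0 mm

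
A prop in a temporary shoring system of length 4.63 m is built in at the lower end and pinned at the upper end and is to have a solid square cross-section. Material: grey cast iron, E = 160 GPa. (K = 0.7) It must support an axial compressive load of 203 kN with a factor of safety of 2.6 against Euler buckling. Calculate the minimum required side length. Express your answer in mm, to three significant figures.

Required P_cr = n·P = 2.6 × 203 = 527.8 kN
L_e = K·L = 0.7 × 4.63 = 3.241 m
Required I = P_cr·L_e²/(π²E) = 5.278×10^5 × 3.241² / (π² × 1.60×10^11) = 3.511×10^-6 m⁴
I_req = 3.511×10^6 mm⁴
Solid square: I = a⁴/12  ⇒  a = (12I)^(1/4) = (12×3.511×10^6)^(1/4) = 80.6 mm

a ≈ 80.6 mm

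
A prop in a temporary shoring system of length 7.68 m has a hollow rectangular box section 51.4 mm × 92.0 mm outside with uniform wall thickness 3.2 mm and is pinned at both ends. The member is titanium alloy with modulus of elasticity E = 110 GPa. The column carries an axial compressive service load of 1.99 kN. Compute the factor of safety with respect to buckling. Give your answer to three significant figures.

n ≈ 3.62

Inner dimensions: h_i = 92.0 − 2×3.2 = 85.60 mm, b_i = 51.4 − 2×3.2 = 45.00 mm
Weak-axis I_min = (h_o·b_o³ − h_i·b_i³)/12 with b_o = 51.4, b_i = 45.00 mm (shorter outer/inner sides).
I_min = (92.0×51.4³ − 85.60×45.00³)/12 = 3.911×10^5 mm⁴
I = 3.911×10^5 mm⁴ = 3.911×10^-7 m⁴
Effective length L_e = K·L = 1 × 7.68 = 7.680 m
P_cr = π²EI / L_e² = π² × 110×10⁹ × 3.911×10^-7 / 7.680² = 7.198×10^3 N
Factor of safety n = P_cr / P = 7.1985 / 1.99 = 3.62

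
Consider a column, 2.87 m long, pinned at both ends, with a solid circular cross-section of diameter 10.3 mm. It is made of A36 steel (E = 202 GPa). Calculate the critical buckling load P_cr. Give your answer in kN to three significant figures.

I = πd⁴/64 = π×10.3⁴/64 = 552.5 mm⁴
I = 552.5 mm⁴ = 5.525×10^-10 m⁴
Effective length L_e = K·L = 1 × 2.87 = 2.870 m
P_cr = π²EI / L_e² = π² × 202×10⁹ × 5.525×10^-10 / 2.870² = 133.7 N

P_cr ≈ 0.134 kN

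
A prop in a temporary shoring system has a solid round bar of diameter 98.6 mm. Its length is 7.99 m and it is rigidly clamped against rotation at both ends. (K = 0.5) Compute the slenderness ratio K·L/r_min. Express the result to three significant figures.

λ ≈ 162

For a solid circle r = d/4 = 98.6/4 = 24.65 mm
L_e = K·L = 0.5 × 7.99 m = 3.995 m = 3995.0 mm
λ = L_e / r_min = 3995.0 / 24.65 = 162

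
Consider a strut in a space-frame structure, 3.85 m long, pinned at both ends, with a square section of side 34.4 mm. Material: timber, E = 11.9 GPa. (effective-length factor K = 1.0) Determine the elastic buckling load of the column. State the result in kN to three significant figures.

I = a⁴/12 = 34.4⁴/12 = 1.167×10^5 mm⁴
I = 1.167×10^5 mm⁴ = 1.167×10^-7 m⁴
Effective length L_e = K·L = 1 × 3.85 = 3.850 m
P_cr = π²EI / L_e² = π² × 11.9×10⁹ × 1.167×10^-7 / 3.850² = 924.7 N

P_cr ≈ 0.925 kN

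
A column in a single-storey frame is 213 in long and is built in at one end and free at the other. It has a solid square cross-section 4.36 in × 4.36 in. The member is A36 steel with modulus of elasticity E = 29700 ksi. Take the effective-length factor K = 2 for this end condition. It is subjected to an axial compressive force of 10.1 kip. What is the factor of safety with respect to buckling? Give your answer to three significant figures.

n ≈ 4.82

I = a⁴/12 = 4.36⁴/12 = 30.11 in⁴
Effective length L_e = K·L = 2 × 213 = 426.0 in
P_cr = π²EI / L_e² = π² × 29700×10³ × 30.11 / 426.0² = 4.864×10^4 lb
Factor of safety n = P_cr / P = 48.641 / 10.1 = 4.82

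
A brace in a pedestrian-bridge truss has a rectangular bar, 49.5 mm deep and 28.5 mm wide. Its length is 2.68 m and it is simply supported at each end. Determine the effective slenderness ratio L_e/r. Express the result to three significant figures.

λ ≈ 326

For a rectangle r_min = b/√12 = 28.5/√12 = 8.227 mm
L_e = K·L = 1 × 2.68 m = 2.680 m = 2680.0 mm
λ = L_e / r_min = 2680.0 / 8.227 = 326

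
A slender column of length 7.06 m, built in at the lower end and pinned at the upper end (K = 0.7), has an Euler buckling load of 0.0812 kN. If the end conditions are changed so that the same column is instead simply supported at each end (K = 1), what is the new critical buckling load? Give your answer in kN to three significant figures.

P_cr ∝ 1/K², so P_cr,new = P_cr,old × (K_old/K_new)² = 0.0812 × (0.7/1)²
= 0.0812 × 0.4900 = 0.0398 kN

P_cr ≈ 0.0398 kN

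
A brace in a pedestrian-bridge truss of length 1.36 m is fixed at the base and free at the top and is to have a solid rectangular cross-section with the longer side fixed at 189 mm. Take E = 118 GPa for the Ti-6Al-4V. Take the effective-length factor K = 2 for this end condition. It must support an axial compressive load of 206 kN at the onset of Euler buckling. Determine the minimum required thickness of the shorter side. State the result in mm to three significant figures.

L_e = K·L = 2 × 1.36 = 2.720 m
Required I = P_cr·L_e²/(π²E) = 2.060×10^5 × 2.720² / (π² × 1.18×10^11) = 1.309×10^-6 m⁴
I_req = 1.309×10^6 mm⁴
Rectangle, weak axis: I_min = h·b³/12 with h = 189 mm fixed  ⇒  b = (12I/h)^(1/3) = 43.6 mm

b ≈ 43.6 mm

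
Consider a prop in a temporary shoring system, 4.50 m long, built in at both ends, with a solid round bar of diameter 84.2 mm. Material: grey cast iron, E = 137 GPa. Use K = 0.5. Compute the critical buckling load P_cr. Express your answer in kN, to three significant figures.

P_cr ≈ 659 kN

I = πd⁴/64 = π×84.2⁴/64 = 2.467×10^6 mm⁴
I = 2.467×10^6 mm⁴ = 2.467×10^-6 m⁴
Effective length L_e = K·L = 0.5 × 4.50 = 2.250 m
P_cr = π²EI / L_e² = π² × 137×10⁹ × 2.467×10^-6 / 2.250² = 6.590×10^5 N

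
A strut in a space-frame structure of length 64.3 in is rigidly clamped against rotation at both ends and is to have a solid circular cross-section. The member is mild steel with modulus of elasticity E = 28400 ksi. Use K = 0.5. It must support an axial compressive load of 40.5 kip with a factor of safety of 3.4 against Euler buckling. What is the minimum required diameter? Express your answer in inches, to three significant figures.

Required P_cr = n·P = 3.4 × 40.5 = 137.7 kip
L_e = K·L = 0.5 × 64.3 = 32.15 in
Required I = P_cr·L_e²/(π²E) = 1.377×10^5 × 32.15² / (π² × 2.84×10^7) = 0.5078 in⁴
Solid circle: I = πd⁴/64  ⇒  d = (64I/π)^(1/4) = (64×0.5078/π)^(1/4) = 1.79 in

d ≈ 1.79 in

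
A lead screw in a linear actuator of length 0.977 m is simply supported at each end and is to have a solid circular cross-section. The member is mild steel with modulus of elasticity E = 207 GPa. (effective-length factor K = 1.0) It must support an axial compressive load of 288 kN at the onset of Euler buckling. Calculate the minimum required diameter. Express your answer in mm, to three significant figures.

d ≈ 40.7 mm

L_e = K·L = 1 × 0.977 = 0.9770 m
Required I = P_cr·L_e²/(π²E) = 2.880×10^5 × 0.9770² / (π² × 2.07×10^11) = 1.346×10^-7 m⁴
I_req = 1.346×10^5 mm⁴
Solid circle: I = πd⁴/64  ⇒  d = (64I/π)^(1/4) = (64×1.346×10^5/π)^(1/4) = 40.7 mm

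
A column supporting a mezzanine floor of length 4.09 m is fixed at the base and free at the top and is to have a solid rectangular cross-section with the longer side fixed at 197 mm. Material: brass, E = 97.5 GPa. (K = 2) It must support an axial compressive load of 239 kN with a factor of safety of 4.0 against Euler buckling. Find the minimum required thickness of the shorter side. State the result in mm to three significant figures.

Required P_cr = n·P = 4.0 × 239 = 956.0 kN
L_e = K·L = 2 × 4.09 = 8.180 m
Required I = P_cr·L_e²/(π²E) = 9.560×10^5 × 8.180² / (π² × 9.75×10^10) = 6.648×10^-5 m⁴
I_req = 6.648×10^7 mm⁴
Rectangle, weak axis: I_min = h·b³/12 with h = 197 mm fixed  ⇒  b = (12I/h)^(1/3) = 159 mm

b ≈ 159 mm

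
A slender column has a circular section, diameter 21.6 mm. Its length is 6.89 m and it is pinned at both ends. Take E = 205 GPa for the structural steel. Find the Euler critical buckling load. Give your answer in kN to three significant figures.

I = πd⁴/64 = π×21.6⁴/64 = 1.069×10^4 mm⁴
I = 1.069×10^4 mm⁴ = 1.069×10^-8 m⁴
Effective length L_e = K·L = 1 × 6.89 = 6.890 m
P_cr = π²EI / L_e² = π² × 205×10⁹ × 1.069×10^-8 / 6.890² = 455.4 N

P_cr ≈ 0.455 kN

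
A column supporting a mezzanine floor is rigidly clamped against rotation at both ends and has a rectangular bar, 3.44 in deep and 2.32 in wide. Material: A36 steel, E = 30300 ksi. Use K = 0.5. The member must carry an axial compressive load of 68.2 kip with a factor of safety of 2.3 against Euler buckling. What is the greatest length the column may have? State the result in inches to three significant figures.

L_max ≈ 165 in

Buckling occurs about the weak axis: I_min = h·b³/12 with b = 2.32 in (the shorter side).
I_min = 3.44×2.32³/12 = 3.580 in⁴
Required critical load P_cr = n·P = 2.3 × 68.2 = 156.9 kip = 1.569×10^5 lb
From P_cr = π²EI/(K·L)²:  L = (1/K)·√(π²EI/P_cr) = (1/0.5)·√(π²×3.03×10^7×3.580/1.569×10^5)
L = 165 in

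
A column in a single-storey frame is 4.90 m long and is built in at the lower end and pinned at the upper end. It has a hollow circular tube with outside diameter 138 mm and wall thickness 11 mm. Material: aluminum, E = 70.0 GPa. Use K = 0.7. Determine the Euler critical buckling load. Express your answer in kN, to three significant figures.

P_cr ≈ 524 kN

Inner diameter d_i = 138 − 2×11 = 116.0 mm
I = π(d_o⁴ − d_i⁴)/64 = π(138⁴ − 116.0⁴)/64 = 8.915×10^6 mm⁴
I = 8.915×10^6 mm⁴ = 8.915×10^-6 m⁴
Effective length L_e = K·L = 0.7 × 4.90 = 3.430 m
P_cr = π²EI / L_e² = π² × 70.0×10⁹ × 8.915×10^-6 / 3.430² = 5.235×10^5 N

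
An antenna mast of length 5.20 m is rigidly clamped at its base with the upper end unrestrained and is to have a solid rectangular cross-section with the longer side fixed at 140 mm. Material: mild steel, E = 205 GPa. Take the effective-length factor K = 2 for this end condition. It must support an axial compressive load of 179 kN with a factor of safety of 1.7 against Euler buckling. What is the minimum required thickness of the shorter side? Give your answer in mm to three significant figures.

Required P_cr = n·P = 1.7 × 179 = 304.3 kN
L_e = K·L = 2 × 5.20 = 10.40 m
Required I = P_cr·L_e²/(π²E) = 3.043×10^5 × 10.40² / (π² × 2.05×10^11) = 1.627×10^-5 m⁴
I_req = 1.627×10^7 mm⁴
Rectangle, weak axis: I_min = h·b³/12 with h = 140 mm fixed  ⇒  b = (12I/h)^(1/3) = 112 mm

b ≈ 112 mm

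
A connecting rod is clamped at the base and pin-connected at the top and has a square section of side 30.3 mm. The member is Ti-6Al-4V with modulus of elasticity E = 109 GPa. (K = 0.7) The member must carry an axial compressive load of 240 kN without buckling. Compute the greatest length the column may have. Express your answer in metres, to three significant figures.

L_max ≈ 0.802 m

I = a⁴/12 = 30.3⁴/12 = 7.024×10^4 mm⁴
I = 7.024×10^-8 m⁴
At the buckling limit P_cr = P = 2.400×10^5 N
From P_cr = π²EI/(K·L)²:  L = (1/K)·√(π²EI/P_cr) = (1/0.7)·√(π²×1.09×10^11×7.024×10^-8/2.400×10^5)
L = 0.802 m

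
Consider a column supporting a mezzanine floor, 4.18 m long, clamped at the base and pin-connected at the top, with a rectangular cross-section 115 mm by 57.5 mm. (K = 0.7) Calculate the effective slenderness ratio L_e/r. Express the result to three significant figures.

λ ≈ 176

For a rectangle r_min = b/√12 = 57.5/√12 = 16.60 mm
L_e = K·L = 0.7 × 4.18 m = 2.926 m = 2926.0 mm
λ = L_e / r_min = 2926.0 / 16.60 = 176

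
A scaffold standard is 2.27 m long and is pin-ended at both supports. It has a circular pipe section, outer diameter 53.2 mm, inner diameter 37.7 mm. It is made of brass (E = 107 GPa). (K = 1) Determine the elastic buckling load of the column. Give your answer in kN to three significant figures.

P_cr ≈ 60.3 kN

d_o = 53.2 mm, d_i = 37.7 mm
I = π(d_o⁴ − d_i⁴)/64 = π(53.2⁴ − 37.70⁴)/64 = 2.940×10^5 mm⁴
I = 2.940×10^5 mm⁴ = 2.940×10^-7 m⁴
Effective length L_e = K·L = 1 × 2.27 = 2.270 m
P_cr = π²EI / L_e² = π² × 107×10⁹ × 2.940×10^-7 / 2.270² = 6.026×10^4 N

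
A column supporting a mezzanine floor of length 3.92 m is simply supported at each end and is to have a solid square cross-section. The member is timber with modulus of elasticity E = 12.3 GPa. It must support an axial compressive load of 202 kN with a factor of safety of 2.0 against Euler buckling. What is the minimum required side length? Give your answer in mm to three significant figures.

a ≈ 157 mm

Required P_cr = n·P = 2.0 × 202 = 404.0 kN
L_e = K·L = 1 × 3.92 = 3.920 m
Required I = P_cr·L_e²/(π²E) = 4.040×10^5 × 3.920² / (π² × 1.23×10^10) = 5.114×10^-5 m⁴
I_req = 5.114×10^7 mm⁴
Solid square: I = a⁴/12  ⇒  a = (12I)^(1/4) = (12×5.114×10^7)^(1/4) = 157 mm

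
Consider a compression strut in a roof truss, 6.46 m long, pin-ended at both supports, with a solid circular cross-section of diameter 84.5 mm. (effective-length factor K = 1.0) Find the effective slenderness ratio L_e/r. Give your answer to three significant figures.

λ ≈ 306

For a solid circle r = d/4 = 84.5/4 = 21.12 mm
L_e = K·L = 1 × 6.46 m = 6.460 m = 6460.0 mm
λ = L_e / r_min = 6460.0 / 21.12 = 306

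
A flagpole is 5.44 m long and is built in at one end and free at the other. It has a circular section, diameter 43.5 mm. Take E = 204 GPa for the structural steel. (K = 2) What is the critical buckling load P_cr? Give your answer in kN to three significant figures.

I = πd⁴/64 = π×43.5⁴/64 = 1.758×10^5 mm⁴
I = 1.758×10^5 mm⁴ = 1.758×10^-7 m⁴
Effective length L_e = K·L = 2 × 5.44 = 10.88 m
P_cr = π²EI / L_e² = π² × 204×10⁹ × 1.758×10^-7 / 10.88² = 2.990×10^3 N

P_cr ≈ 2.99 kN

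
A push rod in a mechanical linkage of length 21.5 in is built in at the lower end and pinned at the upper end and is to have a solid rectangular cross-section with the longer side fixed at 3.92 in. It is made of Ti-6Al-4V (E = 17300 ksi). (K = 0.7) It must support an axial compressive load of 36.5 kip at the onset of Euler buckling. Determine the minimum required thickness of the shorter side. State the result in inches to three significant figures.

L_e = K·L = 0.7 × 21.5 = 15.05 in
Required I = P_cr·L_e²/(π²E) = 3.650×10^4 × 15.05² / (π² × 1.73×10^7) = 4.842×10^-2 in⁴
Rectangle, weak axis: I_min = h·b³/12 with h = 3.92 in fixed  ⇒  b = (12I/h)^(1/3) = 0.529 in

b ≈ 0.529 in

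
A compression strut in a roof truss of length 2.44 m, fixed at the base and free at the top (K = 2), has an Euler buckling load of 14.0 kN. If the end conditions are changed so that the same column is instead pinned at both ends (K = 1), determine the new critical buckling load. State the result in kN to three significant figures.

P_cr ≈ 56.0 kN

P_cr ∝ 1/K², so P_cr,new = P_cr,old × (K_old/K_new)² = 14.0 × (2/1)²
= 14.0 × 4.000 = 56.0 kN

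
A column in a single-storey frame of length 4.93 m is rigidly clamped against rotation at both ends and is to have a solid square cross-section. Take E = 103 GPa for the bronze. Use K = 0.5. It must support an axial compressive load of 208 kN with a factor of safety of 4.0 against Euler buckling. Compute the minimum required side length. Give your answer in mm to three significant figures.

Required P_cr = n·P = 4.0 × 208 = 832.0 kN
L_e = K·L = 0.5 × 4.93 = 2.465 m
Required I = P_cr·L_e²/(π²E) = 8.320×10^5 × 2.465² / (π² × 1.03×10^11) = 4.973×10^-6 m⁴
I_req = 4.973×10^6 mm⁴
Solid square: I = a⁴/12  ⇒  a = (12I)^(1/4) = (12×4.973×10^6)^(1/4) = 87.9 mm

a ≈ 87.9 mm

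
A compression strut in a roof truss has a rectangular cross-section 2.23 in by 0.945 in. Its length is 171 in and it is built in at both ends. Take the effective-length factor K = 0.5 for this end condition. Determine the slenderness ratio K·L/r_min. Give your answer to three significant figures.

For a rectangle r_min = b/√12 = 0.945/√12 = 0.2728 in
L_e = K·L = 0.5 × 171 = 85.50 in
λ = L_e / r_min = 85.500 / 0.2728 = 313

λ ≈ 313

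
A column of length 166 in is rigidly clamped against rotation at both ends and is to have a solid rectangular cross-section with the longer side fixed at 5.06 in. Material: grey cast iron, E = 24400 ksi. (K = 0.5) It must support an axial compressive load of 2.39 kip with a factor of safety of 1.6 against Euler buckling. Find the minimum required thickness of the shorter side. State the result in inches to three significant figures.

b ≈ 0.638 in

Required P_cr = n·P = 1.6 × 2.39 = 3.824 kip
L_e = K·L = 0.5 × 166 = 83.00 in
Required I = P_cr·L_e²/(π²E) = 3.824×10^3 × 83.00² / (π² × 2.44×10^7) = 0.1094 in⁴
Rectangle, weak axis: I_min = h·b³/12 with h = 5.06 in fixed  ⇒  b = (12I/h)^(1/3) = 0.638 in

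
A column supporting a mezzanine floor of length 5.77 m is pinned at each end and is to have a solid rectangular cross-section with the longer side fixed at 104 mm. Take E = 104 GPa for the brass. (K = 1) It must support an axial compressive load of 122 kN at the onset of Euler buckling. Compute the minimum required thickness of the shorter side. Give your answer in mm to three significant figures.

b ≈ 77.0 mm

L_e = K·L = 1 × 5.77 = 5.770 m
Required I = P_cr·L_e²/(π²E) = 1.220×10^5 × 5.770² / (π² × 1.04×10^11) = 3.957×10^-6 m⁴
I_req = 3.957×10^6 mm⁴
Rectangle, weak axis: I_min = h·b³/12 with h = 104 mm fixed  ⇒  b = (12I/h)^(1/3) = 77.0 mm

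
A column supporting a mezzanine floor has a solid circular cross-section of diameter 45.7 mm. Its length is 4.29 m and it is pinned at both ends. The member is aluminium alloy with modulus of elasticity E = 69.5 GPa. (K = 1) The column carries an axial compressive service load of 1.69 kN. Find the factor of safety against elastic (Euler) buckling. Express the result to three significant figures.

n ≈ 4.72

I = πd⁴/64 = π×45.7⁴/64 = 2.141×10^5 mm⁴
I = 2.141×10^5 mm⁴ = 2.141×10^-7 m⁴
Effective length L_e = K·L = 1 × 4.29 = 4.290 m
P_cr = π²EI / L_e² = π² × 69.5×10⁹ × 2.141×10^-7 / 4.290² = 7.980×10^3 N
Factor of safety n = P_cr / P = 7.9800 / 1.69 = 4.72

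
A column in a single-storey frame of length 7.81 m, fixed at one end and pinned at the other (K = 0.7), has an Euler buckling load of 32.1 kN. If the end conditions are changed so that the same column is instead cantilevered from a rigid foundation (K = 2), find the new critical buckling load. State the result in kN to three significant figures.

P_cr ≈ 3.93 kN

P_cr ∝ 1/K², so P_cr,new = P_cr,old × (K_old/K_new)² = 32.1 × (0.7/2)²
= 32.1 × 0.1225 = 3.93 kN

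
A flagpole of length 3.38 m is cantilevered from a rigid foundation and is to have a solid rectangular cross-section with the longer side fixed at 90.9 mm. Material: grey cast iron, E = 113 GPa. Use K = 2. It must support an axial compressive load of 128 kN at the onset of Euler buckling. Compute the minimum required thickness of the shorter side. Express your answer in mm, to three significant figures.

L_e = K·L = 2 × 3.38 = 6.760 m
Required I = P_cr·L_e²/(π²E) = 1.280×10^5 × 6.760² / (π² × 1.13×10^11) = 5.245×10^-6 m⁴
I_req = 5.245×10^6 mm⁴
Rectangle, weak axis: I_min = h·b³/12 with h = 90.9 mm fixed  ⇒  b = (12I/h)^(1/3) = 88.5 mm

b ≈ 88.5 mm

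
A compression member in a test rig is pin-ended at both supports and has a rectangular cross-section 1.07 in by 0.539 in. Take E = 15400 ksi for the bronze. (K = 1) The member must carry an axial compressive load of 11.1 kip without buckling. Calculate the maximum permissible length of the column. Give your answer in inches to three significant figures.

Buckling occurs about the weak axis: I_min = h·b³/12 with b = 0.539 in (the shorter side).
I_min = 1.07×0.539³/12 = 1.396×10^-2 in⁴
At the buckling limit P_cr = P = 1.110×10^4 lb
From P_cr = π²EI/(K·L)²:  L = (1/K)·√(π²EI/P_cr) = (1/1)·√(π²×1.54×10^7×1.396×10^-2/1.110×10^4)
L = 13.8 in

L_max ≈ 13.8 in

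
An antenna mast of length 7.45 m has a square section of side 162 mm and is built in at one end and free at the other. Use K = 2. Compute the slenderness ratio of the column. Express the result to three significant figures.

λ ≈ 319

For a square r = a/√12 = 162/√12 = 46.77 mm
L_e = K·L = 2 × 7.45 m = 14.90 m = 14900 mm
λ = L_e / r_min = 14900 / 46.77 = 319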